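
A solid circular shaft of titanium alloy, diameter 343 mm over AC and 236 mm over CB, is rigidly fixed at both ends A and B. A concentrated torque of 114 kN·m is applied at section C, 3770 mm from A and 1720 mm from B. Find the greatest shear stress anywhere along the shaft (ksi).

Compatibility: T_A·a/J_AC = T_B·b/J_CB with T_A + T_B = T₀.
J_AC = 1.36×10^-3 m⁴, J_CB = 3.05×10^-4 m⁴, so T_A = T₀·(J_AC/a)/((J_AC/a)+(J_CB/b)) = 76450 N·m, T_B = 37550 N·m.
τ in each portion: τ_AC = 9.65×10^6 Pa, τ_CB = 1.46×10^7 Pa; maximum is in CB.
τ_max = T_CB·r/J = 37550·0.118/3.05×10^-4 = 1.455×10^7 Pa.

2.11 ksi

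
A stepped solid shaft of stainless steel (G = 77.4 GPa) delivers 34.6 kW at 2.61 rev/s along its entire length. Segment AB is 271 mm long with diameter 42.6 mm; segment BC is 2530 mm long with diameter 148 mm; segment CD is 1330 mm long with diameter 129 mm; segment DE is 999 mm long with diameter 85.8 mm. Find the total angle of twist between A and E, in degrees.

1.76°

ω = 2π·2.61 = 16.40 rad/s, so T = P/ω = 34.6×10³ / 16.40 = 2110 N·m.
J_AB = π(0.0426)⁴/32 = 3.23×10^-7 m⁴; J_BC = π(0.148)⁴/32 = 4.71×10^-5 m⁴; J_CD = π(0.129)⁴/32 = 2.72×10^-5 m⁴; J_DE = π(0.0858)⁴/32 = 5.32×10^-6 m⁴.
θ = (T/G)·Σ L_i/J_i = (2110/77.4×10⁹)·(0.271/3.23×10^-7 + 2.53/4.71×10^-5 + 1.33/2.72×10^-5 + 0.999/5.32×10^-6) = 0.03076 rad.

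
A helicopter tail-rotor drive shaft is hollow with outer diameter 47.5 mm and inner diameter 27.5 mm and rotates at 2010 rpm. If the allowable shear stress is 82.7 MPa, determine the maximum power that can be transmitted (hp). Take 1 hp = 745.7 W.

J = π(d_o⁴ − d_i⁴)/32 = π(0.0475⁴ − 0.0275⁴)/32 = 4.436×10^-7 m⁴.
T_max = τ_allow·J/r = 8.27×10^7 × 4.436×10^-7 / 0.0238 = 1545 N·m.
ω = 2π·2010/60 = 210.5 rad/s, so P_max = T_max·ω = 3.252×10^5 W.

436 hp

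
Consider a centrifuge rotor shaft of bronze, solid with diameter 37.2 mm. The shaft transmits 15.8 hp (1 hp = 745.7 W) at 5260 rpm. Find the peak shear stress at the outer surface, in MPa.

2.12 MPa

ω = 2π·5260/60 = 550.8 rad/s, so T = P/ω = 15.8×745.7 / 550.8 = 21.39 N·m.
J = πd⁴/32 = π(0.0372)⁴/32 = 1.880×10^-7 m⁴.
τ_max = T·r/J = 21.39 × 0.0186 / 1.880×10^-7 = 2.116×10^6 Pa.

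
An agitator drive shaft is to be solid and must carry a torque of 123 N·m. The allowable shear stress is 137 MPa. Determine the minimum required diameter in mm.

16.6 mm

For a solid shaft τ_max = 16T/(πd³), so d = (16T/(π τ_allow))^(1/3) = (16·123.0/(π·1.37×10^8))^(1/3) = 0.01660 m.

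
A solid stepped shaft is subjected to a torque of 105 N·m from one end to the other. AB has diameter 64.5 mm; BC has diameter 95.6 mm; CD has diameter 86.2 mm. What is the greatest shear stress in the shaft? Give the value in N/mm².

Under the same torque, τ_max = 16T/(πd³) is largest where d is smallest — segment AB (d = 64.5 mm).
τ_max = 16·105.0/(π·(0.0645)³) = 1.993×10^6 Pa.

1.99 N/mm²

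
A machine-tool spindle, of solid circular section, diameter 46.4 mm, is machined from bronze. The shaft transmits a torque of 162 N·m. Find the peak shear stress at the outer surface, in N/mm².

8.26 N/mm²

J = πd⁴/32 = π(0.0464)⁴/32 = 4.551×10^-7 m⁴.
τ_max = T·r/J = 162.0 × 0.0232 / 4.551×10^-7 = 8.259×10^6 Pa.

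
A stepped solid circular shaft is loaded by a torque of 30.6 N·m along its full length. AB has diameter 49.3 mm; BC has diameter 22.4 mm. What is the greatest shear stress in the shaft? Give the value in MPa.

13.9 MPa

Under the same torque, τ_max = 16T/(πd³) is largest where d is smallest — segment BC (d = 22.4 mm).
τ_max = 16·30.60/(π·(0.0224)³) = 1.387×10^7 Pa.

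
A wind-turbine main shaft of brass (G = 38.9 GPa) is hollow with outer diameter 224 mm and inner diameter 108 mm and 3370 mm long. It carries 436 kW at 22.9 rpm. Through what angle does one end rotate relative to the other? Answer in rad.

0.0674 rad

ω = 2π·22.9/60 = 2.398 rad/s, so T = P/ω = 436×10³ / 2.398 = 181800 N·m.
J = π(d_o⁴ − d_i⁴)/32 = π(0.224⁴ − 0.108⁴)/32 = 2.338×10^-4 m⁴.
θ = T·L/(G·J) = 181800 × 3.37 / (38.9×10⁹ × 2.338×10^-4) = 0.06737 rad.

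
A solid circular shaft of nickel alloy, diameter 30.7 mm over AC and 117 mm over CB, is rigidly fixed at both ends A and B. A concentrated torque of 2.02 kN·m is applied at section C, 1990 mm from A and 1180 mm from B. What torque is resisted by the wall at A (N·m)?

Compatibility: T_A·a/J_AC = T_B·b/J_CB with T_A + T_B = T₀.
J_AC = 8.72×10^-8 m⁴, J_CB = 1.84×10^-5 m⁴, so T_A = T₀·(J_AC/a)/((J_AC/a)+(J_CB/b)) = 5.662 N·m, T_B = 2014 N·m.

5.66 N·m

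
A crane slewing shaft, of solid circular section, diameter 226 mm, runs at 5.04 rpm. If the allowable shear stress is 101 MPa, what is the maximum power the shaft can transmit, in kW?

121 kW

J = πd⁴/32 = π(0.226)⁴/32 = 2.561×10^-4 m⁴.
T_max = τ_allow·J/r = 1.01×10^8 × 2.561×10^-4 / 0.113 = 228900 N·m.
ω = 2π·5.04/60 = 0.5278 rad/s, so P_max = T_max·ω = 1.208×10^5 W.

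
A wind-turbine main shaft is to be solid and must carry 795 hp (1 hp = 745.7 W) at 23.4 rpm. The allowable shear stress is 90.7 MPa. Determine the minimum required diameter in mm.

239 mm

ω = 2π·23.4/60 = 2.450 rad/s, so T = P/ω = 795×745.7 / 2.450 = 241900 N·m.
For a solid shaft τ_max = 16T/(πd³), so d = (16T/(π τ_allow))^(1/3) = (16·241900/(π·9.07×10^7))^(1/3) = 0.2386 m.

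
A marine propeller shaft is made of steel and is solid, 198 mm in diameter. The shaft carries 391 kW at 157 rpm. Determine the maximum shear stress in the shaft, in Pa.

1.56e7 Pa

ω = 2π·157/60 = 16.44 rad/s, so T = P/ω = 391×10³ / 16.44 = 23780 N·m.
J = πd⁴/32 = π(0.198)⁴/32 = 1.509×10^-4 m⁴.
τ_max = T·r/J = 23780 × 0.0990 / 1.509×10^-4 = 1.560×10^7 Pa.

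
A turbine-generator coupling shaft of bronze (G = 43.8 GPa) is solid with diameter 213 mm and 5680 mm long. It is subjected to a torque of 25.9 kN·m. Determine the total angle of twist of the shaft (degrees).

J = πd⁴/32 = π(0.213)⁴/32 = 2.021×10^-4 m⁴.
θ = T·L/(G·J) = 25900 × 5.68 / (43.8×10⁹ × 2.021×10^-4) = 0.01662 rad.

0.952°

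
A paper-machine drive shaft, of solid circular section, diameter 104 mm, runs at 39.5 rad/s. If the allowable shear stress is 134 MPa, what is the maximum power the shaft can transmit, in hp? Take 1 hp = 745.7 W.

1570 hp

J = πd⁴/32 = π(0.104)⁴/32 = 1.149×10^-5 m⁴.
T_max = τ_allow·J/r = 1.34×10^8 × 1.149×10^-5 / 0.0520 = 29600 N·m.
ω = 39.5 rad/s, so P_max = T_max·ω = 1.169×10^6 W.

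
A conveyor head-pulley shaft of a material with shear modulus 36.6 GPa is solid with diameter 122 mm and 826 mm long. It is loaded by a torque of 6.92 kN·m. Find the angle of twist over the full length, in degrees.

0.411°

J = πd⁴/32 = π(0.122)⁴/32 = 2.175×10^-5 m⁴.
θ = T·L/(G·J) = 6920 × 0.826 / (36.6×10⁹ × 2.175×10^-5) = 7.181×10^-3 rad.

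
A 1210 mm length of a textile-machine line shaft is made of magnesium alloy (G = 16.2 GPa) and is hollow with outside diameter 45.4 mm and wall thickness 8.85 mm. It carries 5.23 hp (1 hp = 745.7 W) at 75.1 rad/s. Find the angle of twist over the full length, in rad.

ω = 75.1 rad/s, so T = P/ω = 5.23×745.7 / 75.10 = 51.93 N·m.
J = π(d_o⁴ − d_i⁴)/32 = π(0.0454⁴ − 0.0277⁴)/32 = 3.593×10^-7 m⁴.
θ = T·L/(G·J) = 51.93 × 1.21 / (16.2×10⁹ × 3.593×10^-7) = 0.01080 rad.

0.0108 rad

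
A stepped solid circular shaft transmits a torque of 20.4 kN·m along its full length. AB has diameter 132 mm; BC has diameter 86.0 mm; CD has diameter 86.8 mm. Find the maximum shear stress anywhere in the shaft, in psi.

23700 psi

Under the same torque, τ_max = 16T/(πd³) is largest where d is smallest — segment BC (d = 86.0 mm).
τ_max = 16·20400/(π·(0.0860)³) = 1.633×10^8 Pa.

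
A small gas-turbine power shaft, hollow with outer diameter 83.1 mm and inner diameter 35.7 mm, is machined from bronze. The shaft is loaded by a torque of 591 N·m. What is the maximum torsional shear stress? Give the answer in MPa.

J = π(d_o⁴ − d_i⁴)/32 = π(0.0831⁴ − 0.0357⁴)/32 = 4.522×10^-6 m⁴.
τ_max = T·r/J = 591.0 × 0.0415 / 4.522×10^-6 = 5.430×10^6 Pa.

5.43 MPa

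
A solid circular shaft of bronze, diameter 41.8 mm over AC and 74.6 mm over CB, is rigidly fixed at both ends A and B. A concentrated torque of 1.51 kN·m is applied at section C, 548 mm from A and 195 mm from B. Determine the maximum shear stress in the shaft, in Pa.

1.79e7 Pa

Compatibility: T_A·a/J_AC = T_B·b/J_CB with T_A + T_B = T₀.
J_AC = 3.00×10^-7 m⁴, J_CB = 3.04×10^-6 m⁴, so T_A = T₀·(J_AC/a)/((J_AC/a)+(J_CB/b)) = 51.17 N·m, T_B = 1459 N·m.
τ in each portion: τ_AC = 3.57×10^6 Pa, τ_CB = 1.79×10^7 Pa; maximum is in CB.
τ_max = T_CB·r/J = 1459·0.0373/3.04×10^-6 = 1.790×10^7 Pa.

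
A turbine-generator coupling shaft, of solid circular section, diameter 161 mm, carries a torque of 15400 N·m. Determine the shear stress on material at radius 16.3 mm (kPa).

J = πd⁴/32 = π(0.161)⁴/32 = 6.596×10^-5 m⁴.
Shear stress varies linearly with radius: τ = T·r/J = 15400 × 0.0163 / 6.596×10^-5 = 3.805×10^6 Pa.

3810 kPa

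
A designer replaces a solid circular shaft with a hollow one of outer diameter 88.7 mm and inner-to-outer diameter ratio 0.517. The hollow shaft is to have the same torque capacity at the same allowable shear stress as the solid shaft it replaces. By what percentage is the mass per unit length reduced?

23.0 %

Equal τ_max and T ⇒ the solid shaft needs d_s³ = d_o³(1−k⁴), so d_s = 88.7·(1−0.517⁴)^(1/3) = 86.54 mm.
Area ratio A_h/A_s = d_o²(1−k²)/d_s² = (1−k²)/(1−k⁴)^(2/3) = 0.7698.
Mass saving = 1 − 0.7698 = 23.0 %.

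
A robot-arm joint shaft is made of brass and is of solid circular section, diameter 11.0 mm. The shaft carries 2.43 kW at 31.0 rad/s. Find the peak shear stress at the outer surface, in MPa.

300 MPa

ω = 31.0 rad/s, so T = P/ω = 2.43×10³ / 31.00 = 78.39 N·m.
J = πd⁴/32 = π(0.0110)⁴/32 = 1.437×10^-9 m⁴.
τ_max = T·r/J = 78.39 × 0.00550 / 1.437×10^-9 = 2.999×10^8 Pa.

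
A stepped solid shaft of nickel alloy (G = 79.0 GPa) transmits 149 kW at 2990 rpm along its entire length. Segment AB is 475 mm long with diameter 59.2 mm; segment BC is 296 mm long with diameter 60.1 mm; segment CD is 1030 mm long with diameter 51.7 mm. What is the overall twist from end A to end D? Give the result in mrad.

ω = 2π·2990/60 = 313.1 rad/s, so T = P/ω = 149×10³ / 313.1 = 475.9 N·m.
J_AB = π(0.0592)⁴/32 = 1.21×10^-6 m⁴; J_BC = π(0.0601)⁴/32 = 1.28×10^-6 m⁴; J_CD = π(0.0517)⁴/32 = 7.01×10^-7 m⁴.
θ = (T/G)·Σ L_i/J_i = (475.9/79.0×10⁹)·(0.475/1.21×10^-6 + 0.296/1.28×10^-6 + 1.03/7.01×10^-7) = 0.01261 rad.

12.6 mrad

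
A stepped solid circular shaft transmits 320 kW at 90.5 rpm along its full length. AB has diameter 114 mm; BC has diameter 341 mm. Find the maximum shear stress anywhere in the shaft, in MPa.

ω = 2π·90.5/60 = 9.477 rad/s, so T = P/ω = 320×10³ / 9.477 = 33770 N·m.
Under the same torque, τ_max = 16T/(πd³) is largest where d is smallest — segment AB (d = 114 mm).
τ_max = 16·33770/(π·(0.114)³) = 1.161×10^8 Pa.

116 MPa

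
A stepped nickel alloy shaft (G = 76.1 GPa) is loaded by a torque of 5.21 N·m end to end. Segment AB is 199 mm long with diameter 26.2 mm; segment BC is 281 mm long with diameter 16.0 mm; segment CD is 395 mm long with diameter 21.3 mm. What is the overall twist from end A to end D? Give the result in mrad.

4.62 mrad

J_AB = π(0.0262)⁴/32 = 4.63×10^-8 m⁴; J_BC = π(0.0160)⁴/32 = 6.43×10^-9 m⁴; J_CD = π(0.0213)⁴/32 = 2.02×10^-8 m⁴.
θ = (T/G)·Σ L_i/J_i = (5.210/76.1×10⁹)·(0.199/4.63×10^-8 + 0.281/6.43×10^-9 + 0.395/2.02×10^-8) = 4.623×10^-3 rad.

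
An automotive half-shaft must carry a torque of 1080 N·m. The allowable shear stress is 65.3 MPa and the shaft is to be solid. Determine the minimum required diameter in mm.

For a solid shaft τ_max = 16T/(πd³), so d = (16T/(π τ_allow))^(1/3) = (16·1080/(π·6.53×10^7))^(1/3) = 0.04384 m.

43.8 mm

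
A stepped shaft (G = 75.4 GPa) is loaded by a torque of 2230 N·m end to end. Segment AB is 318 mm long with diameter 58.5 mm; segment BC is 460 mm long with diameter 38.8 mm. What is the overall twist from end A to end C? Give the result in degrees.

3.97°

J_AB = π(0.0585)⁴/32 = 1.15×10^-6 m⁴; J_BC = π(0.0388)⁴/32 = 2.22×10^-7 m⁴.
θ = (T/G)·Σ L_i/J_i = (2230/75.4×10⁹)·(0.318/1.15×10^-6 + 0.460/2.22×10^-7) = 0.06933 rad.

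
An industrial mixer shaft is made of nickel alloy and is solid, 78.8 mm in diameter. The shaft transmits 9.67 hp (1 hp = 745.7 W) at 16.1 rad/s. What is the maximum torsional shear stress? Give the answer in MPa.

4.66 MPa

ω = 16.1 rad/s, so T = P/ω = 9.67×745.7 / 16.10 = 447.9 N·m.
J = πd⁴/32 = π(0.0788)⁴/32 = 3.785×10^-6 m⁴.
τ_max = T·r/J = 447.9 × 0.0394 / 3.785×10^-6 = 4.662×10^6 Pa.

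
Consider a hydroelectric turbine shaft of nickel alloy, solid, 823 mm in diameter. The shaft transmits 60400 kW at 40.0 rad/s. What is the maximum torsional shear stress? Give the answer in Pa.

1.38e7 Pa

ω = 40.0 rad/s, so T = P/ω = 60400×10³ / 40.00 = 1.510e6 N·m.
J = πd⁴/32 = π(0.823)⁴/32 = 0.04504 m⁴.
τ_max = T·r/J = 1.510e6 × 0.411 / 0.04504 = 1.380×10^7 Pa.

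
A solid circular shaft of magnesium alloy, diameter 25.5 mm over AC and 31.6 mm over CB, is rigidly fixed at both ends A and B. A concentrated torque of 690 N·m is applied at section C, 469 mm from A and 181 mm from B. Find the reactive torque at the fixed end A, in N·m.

97.0 N·m

Compatibility: T_A·a/J_AC = T_B·b/J_CB with T_A + T_B = T₀.
J_AC = 4.15×10^-8 m⁴, J_CB = 9.79×10^-8 m⁴, so T_A = T₀·(J_AC/a)/((J_AC/a)+(J_CB/b)) = 97.04 N·m, T_B = 593.0 N·m.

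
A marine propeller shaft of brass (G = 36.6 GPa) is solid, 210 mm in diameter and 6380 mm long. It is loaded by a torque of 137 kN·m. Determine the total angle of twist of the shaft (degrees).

7.17°

J = πd⁴/32 = π(0.210)⁴/32 = 1.909×10^-4 m⁴.
θ = T·L/(G·J) = 137000 × 6.38 / (36.6×10⁹ × 1.909×10^-4) = 0.1251 rad.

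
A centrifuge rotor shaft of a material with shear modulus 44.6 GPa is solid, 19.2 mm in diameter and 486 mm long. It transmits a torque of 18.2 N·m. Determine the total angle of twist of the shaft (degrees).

0.852°

J = πd⁴/32 = π(0.0192)⁴/32 = 1.334×10^-8 m⁴.
θ = T·L/(G·J) = 18.20 × 0.486 / (44.6×10⁹ × 1.334×10^-8) = 0.01487 rad.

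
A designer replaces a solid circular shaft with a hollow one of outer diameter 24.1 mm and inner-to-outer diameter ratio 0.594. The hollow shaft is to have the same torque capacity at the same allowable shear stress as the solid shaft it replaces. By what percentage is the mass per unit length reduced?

Equal τ_max and T ⇒ the solid shaft needs d_s³ = d_o³(1−k⁴), so d_s = 24.1·(1−0.594⁴)^(1/3) = 23.06 mm.
Area ratio A_h/A_s = d_o²(1−k²)/d_s² = (1−k²)/(1−k⁴)^(2/3) = 0.7071.
Mass saving = 1 − 0.7071 = 29.3 %.

29.3 %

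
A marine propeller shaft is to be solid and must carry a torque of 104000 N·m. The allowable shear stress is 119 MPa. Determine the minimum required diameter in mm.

For a solid shaft τ_max = 16T/(πd³), so d = (16T/(π τ_allow))^(1/3) = (16·104000/(π·1.19×10^8))^(1/3) = 0.1645 m.

164 mm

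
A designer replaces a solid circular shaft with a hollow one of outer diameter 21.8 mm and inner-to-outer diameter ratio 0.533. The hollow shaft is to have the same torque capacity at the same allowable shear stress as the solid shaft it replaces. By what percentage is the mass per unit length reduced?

24.3 %

Equal τ_max and T ⇒ the solid shaft needs d_s³ = d_o³(1−k⁴), so d_s = 21.8·(1−0.533⁴)^(1/3) = 21.20 mm.
Area ratio A_h/A_s = d_o²(1−k²)/d_s² = (1−k²)/(1−k⁴)^(2/3) = 0.7572.
Mass saving = 1 − 0.7572 = 24.3 %.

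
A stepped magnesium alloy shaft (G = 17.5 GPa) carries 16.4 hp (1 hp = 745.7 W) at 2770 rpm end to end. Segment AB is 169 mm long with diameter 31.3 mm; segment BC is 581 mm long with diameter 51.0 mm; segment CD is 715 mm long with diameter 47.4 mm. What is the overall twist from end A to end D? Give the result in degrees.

0.567°

ω = 2π·2770/60 = 290.1 rad/s, so T = P/ω = 16.4×745.7 / 290.1 = 42.16 N·m.
J_AB = π(0.0313)⁴/32 = 9.42×10^-8 m⁴; J_BC = π(0.0510)⁴/32 = 6.64×10^-7 m⁴; J_CD = π(0.0474)⁴/32 = 4.96×10^-7 m⁴.
θ = (T/G)·Σ L_i/J_i = (42.16/17.5×10⁹)·(0.169/9.42×10^-8 + 0.581/6.64×10^-7 + 0.715/4.96×10^-7) = 9.904×10^-3 rad.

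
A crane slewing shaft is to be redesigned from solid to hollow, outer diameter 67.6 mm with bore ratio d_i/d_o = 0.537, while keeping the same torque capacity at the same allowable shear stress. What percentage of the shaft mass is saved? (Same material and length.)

Equal τ_max and T ⇒ the solid shaft needs d_s³ = d_o³(1−k⁴), so d_s = 67.6·(1−0.537⁴)^(1/3) = 65.67 mm.
Area ratio A_h/A_s = d_o²(1−k²)/d_s² = (1−k²)/(1−k⁴)^(2/3) = 0.7540.
Mass saving = 1 − 0.7540 = 24.6 %.

24.6 %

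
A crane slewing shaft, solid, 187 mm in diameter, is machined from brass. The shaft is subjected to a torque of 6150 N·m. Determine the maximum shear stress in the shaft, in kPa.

J = πd⁴/32 = π(0.187)⁴/32 = 1.201×10^-4 m⁴.
τ_max = T·r/J = 6150 × 0.0935 / 1.201×10^-4 = 4.790×10^6 Pa.

4790 kPa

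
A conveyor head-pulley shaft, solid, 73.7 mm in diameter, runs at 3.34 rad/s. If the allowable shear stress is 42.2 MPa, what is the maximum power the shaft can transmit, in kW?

J = πd⁴/32 = π(0.0737)⁴/32 = 2.896×10^-6 m⁴.
T_max = τ_allow·J/r = 4.22×10^7 × 2.896×10^-6 / 0.0369 = 3317 N·m.
ω = 3.34 rad/s, so P_max = T_max·ω = 1.108×10^4 W.

11.1 kW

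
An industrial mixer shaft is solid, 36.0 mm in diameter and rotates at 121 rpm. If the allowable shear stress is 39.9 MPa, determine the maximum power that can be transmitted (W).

4630 W

J = πd⁴/32 = π(0.0360)⁴/32 = 1.649×10^-7 m⁴.
T_max = τ_allow·J/r = 3.99×10^7 × 1.649×10^-7 / 0.0180 = 365.5 N·m.
ω = 2π·121/60 = 12.67 rad/s, so P_max = T_max·ω = 4632 W.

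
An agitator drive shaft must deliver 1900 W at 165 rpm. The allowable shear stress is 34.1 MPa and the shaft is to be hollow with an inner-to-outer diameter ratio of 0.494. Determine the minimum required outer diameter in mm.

25.9 mm

ω = 2π·165/60 = 17.28 rad/s, so T = P/ω = 1900 / 17.28 = 110.0 N·m.
For a hollow shaft with d_i/d_o = 0.494: τ_max = 16T/(π d_o³ (1−k⁴)), so d_o = [16T/(π τ_allow (1−k⁴))]^(1/3) = [16·110.0/(π·3.41×10^7·0.9404)]^(1/3) = 0.02594 m.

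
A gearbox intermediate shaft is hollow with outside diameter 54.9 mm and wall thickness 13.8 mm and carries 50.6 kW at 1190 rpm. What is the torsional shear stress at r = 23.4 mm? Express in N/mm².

11.3 N/mm²

ω = 2π·1190/60 = 124.6 rad/s, so T = P/ω = 50.6×10³ / 124.6 = 406.0 N·m.
J = π(d_o⁴ − d_i⁴)/32 = π(0.0549⁴ − 0.0273⁴)/32 = 8.373×10^-7 m⁴.
Shear stress varies linearly with radius: τ = T·r/J = 406.0 × 0.0234 / 8.373×10^-7 = 1.135×10^7 Pa.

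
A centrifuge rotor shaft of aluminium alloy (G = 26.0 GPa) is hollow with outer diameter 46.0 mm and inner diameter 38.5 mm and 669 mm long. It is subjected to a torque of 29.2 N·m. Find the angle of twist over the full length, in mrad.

3.36 mrad

J = π(d_o⁴ − d_i⁴)/32 = π(0.0460⁴ − 0.0385⁴)/32 = 2.239×10^-7 m⁴.
θ = T·L/(G·J) = 29.20 × 0.669 / (26.0×10⁹ × 2.239×10^-7) = 3.356×10^-3 rad.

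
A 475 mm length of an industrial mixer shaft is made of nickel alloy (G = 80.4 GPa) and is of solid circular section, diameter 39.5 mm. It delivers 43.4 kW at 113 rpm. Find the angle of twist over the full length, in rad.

ω = 2π·113/60 = 11.83 rad/s, so T = P/ω = 43.4×10³ / 11.83 = 3668 N·m.
J = πd⁴/32 = π(0.0395)⁴/32 = 2.390×10^-7 m⁴.
θ = T·L/(G·J) = 3668 × 0.475 / (80.4×10⁹ × 2.390×10^-7) = 0.09066 rad.

0.0907 rad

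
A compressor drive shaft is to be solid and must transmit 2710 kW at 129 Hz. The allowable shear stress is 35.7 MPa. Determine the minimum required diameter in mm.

78.1 mm

ω = 2π·129 = 810.5 rad/s, so T = P/ω = 2710×10³ / 810.5 = 3343 N·m.
For a solid shaft τ_max = 16T/(πd³), so d = (16T/(π τ_allow))^(1/3) = (16·3343/(π·3.57×10^7))^(1/3) = 0.07813 m.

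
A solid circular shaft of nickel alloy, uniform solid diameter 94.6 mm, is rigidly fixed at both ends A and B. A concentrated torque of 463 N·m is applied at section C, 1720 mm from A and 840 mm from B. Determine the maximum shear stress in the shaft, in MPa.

With uniform GJ and both ends fixed, compatibility θ_AC = θ_CB gives T_A·a = T_B·b, together with T_A + T_B = T₀.
T_A = T₀·b/(a+b) = 463.0·840/2560 = 151.9 N·m; T_B = 311.1 N·m.
τ in each portion: τ_AC = 9.14×10^5 Pa, τ_CB = 1.87×10^6 Pa; maximum is in CB.
τ_max = T_CB·r/J = 311.1·0.0473/7.86×10^-6 = 1.871×10^6 Pa.

1.87 MPa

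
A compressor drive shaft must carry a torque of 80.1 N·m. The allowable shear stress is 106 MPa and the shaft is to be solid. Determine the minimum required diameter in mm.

15.7 mm

For a solid shaft τ_max = 16T/(πd³), so d = (16T/(π τ_allow))^(1/3) = (16·80.10/(π·1.06×10^8))^(1/3) = 0.01567 m.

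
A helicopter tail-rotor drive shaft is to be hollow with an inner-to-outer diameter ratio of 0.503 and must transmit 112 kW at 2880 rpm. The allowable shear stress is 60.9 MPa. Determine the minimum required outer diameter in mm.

32.1 mm

ω = 2π·2880/60 = 301.6 rad/s, so T = P/ω = 112×10³ / 301.6 = 371.4 N·m.
For a hollow shaft with d_i/d_o = 0.503: τ_max = 16T/(π d_o³ (1−k⁴)), so d_o = [16T/(π τ_allow (1−k⁴))]^(1/3) = [16·371.4/(π·6.09×10^7·0.9360)]^(1/3) = 0.03213 m.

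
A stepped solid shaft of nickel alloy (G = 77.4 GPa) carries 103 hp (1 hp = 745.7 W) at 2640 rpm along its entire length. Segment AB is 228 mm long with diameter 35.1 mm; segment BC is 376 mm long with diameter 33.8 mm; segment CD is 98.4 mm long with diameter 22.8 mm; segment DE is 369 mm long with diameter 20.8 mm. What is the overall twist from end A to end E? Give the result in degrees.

ω = 2π·2640/60 = 276.5 rad/s, so T = P/ω = 103×745.7 / 276.5 = 277.8 N·m.
J_AB = π(0.0351)⁴/32 = 1.49×10^-7 m⁴; J_BC = π(0.0338)⁴/32 = 1.28×10^-7 m⁴; J_CD = π(0.0228)⁴/32 = 2.65×10^-8 m⁴; J_DE = π(0.0208)⁴/32 = 1.84×10^-8 m⁴.
θ = (T/G)·Σ L_i/J_i = (277.8/77.4×10⁹)·(0.228/1.49×10^-7 + 0.376/1.28×10^-7 + 0.0984/2.65×10^-8 + 0.369/1.84×10^-8) = 0.1014 rad.

5.81°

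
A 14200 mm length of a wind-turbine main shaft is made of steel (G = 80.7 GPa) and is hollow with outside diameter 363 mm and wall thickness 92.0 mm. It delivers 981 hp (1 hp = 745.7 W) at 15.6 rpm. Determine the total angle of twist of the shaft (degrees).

ω = 2π·15.6/60 = 1.634 rad/s, so T = P/ω = 981×745.7 / 1.634 = 447800 N·m.
J = π(d_o⁴ − d_i⁴)/32 = π(0.363⁴ − 0.179⁴)/32 = 1.604×10^-3 m⁴.
θ = T·L/(G·J) = 447800 × 14.2 / (80.7×10⁹ × 1.604×10^-3) = 0.04913 rad.

2.81°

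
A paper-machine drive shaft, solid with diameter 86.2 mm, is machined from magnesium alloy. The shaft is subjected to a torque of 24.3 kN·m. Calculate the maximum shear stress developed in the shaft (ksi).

28.0 ksi

J = πd⁴/32 = π(0.0862)⁴/32 = 5.420×10^-6 m⁴.
τ_max = T·r/J = 24300 × 0.0431 / 5.420×10^-6 = 1.932×10^8 Pa.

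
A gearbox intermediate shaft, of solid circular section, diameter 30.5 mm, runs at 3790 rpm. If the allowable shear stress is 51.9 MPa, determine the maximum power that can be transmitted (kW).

J = πd⁴/32 = π(0.0305)⁴/32 = 8.496×10^-8 m⁴.
T_max = τ_allow·J/r = 5.19×10^7 × 8.496×10^-8 / 0.0152 = 289.1 N·m.
ω = 2π·3790/60 = 396.9 rad/s, so P_max = T_max·ω = 1.148×10^5 W.

115 kW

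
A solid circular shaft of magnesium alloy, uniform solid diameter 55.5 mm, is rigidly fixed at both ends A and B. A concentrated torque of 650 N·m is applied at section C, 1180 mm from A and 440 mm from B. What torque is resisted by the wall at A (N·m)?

With uniform GJ and both ends fixed, compatibility θ_AC = θ_CB gives T_A·a = T_B·b, together with T_A + T_B = T₀.
T_A = T₀·b/(a+b) = 650.0·440/1620 = 176.5 N·m; T_B = 473.5 N·m.

177 N·m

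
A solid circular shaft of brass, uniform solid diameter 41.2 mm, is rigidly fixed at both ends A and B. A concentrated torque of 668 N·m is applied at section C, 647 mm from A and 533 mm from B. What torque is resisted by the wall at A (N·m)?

With uniform GJ and both ends fixed, compatibility θ_AC = θ_CB gives T_A·a = T_B·b, together with T_A + T_B = T₀.
T_A = T₀·b/(a+b) = 668.0·533/1180 = 301.7 N·m; T_B = 366.3 N·m.

302 N·m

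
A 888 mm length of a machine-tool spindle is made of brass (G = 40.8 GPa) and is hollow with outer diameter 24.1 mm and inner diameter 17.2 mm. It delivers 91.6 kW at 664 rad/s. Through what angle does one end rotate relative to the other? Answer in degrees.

7.01°

ω = 664 rad/s, so T = P/ω = 91.6×10³ / 664.0 = 138.0 N·m.
J = π(d_o⁴ − d_i⁴)/32 = π(0.0241⁴ − 0.0172⁴)/32 = 2.453×10^-8 m⁴.
θ = T·L/(G·J) = 138.0 × 0.888 / (40.8×10⁹ × 2.453×10^-8) = 0.1224 rad.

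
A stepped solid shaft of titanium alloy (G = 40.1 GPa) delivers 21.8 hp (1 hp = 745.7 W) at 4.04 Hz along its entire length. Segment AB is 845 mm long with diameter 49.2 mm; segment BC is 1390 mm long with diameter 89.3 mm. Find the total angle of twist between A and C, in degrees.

1.55°

ω = 2π·4.04 = 25.38 rad/s, so T = P/ω = 21.8×745.7 / 25.38 = 640.4 N·m.
J_AB = π(0.0492)⁴/32 = 5.75×10^-7 m⁴; J_BC = π(0.0893)⁴/32 = 6.24×10^-6 m⁴.
θ = (T/G)·Σ L_i/J_i = (640.4/40.1×10⁹)·(0.845/5.75×10^-7 + 1.39/6.24×10^-6) = 0.02701 rad.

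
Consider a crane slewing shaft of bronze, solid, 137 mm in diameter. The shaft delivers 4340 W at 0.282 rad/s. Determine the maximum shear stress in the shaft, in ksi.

4.42 ksi

ω = 0.282 rad/s, so T = P/ω = 4340 / 0.2820 = 15390 N·m.
J = πd⁴/32 = π(0.137)⁴/32 = 3.458×10^-5 m⁴.
τ_max = T·r/J = 15390 × 0.0685 / 3.458×10^-5 = 3.048×10^7 Pa.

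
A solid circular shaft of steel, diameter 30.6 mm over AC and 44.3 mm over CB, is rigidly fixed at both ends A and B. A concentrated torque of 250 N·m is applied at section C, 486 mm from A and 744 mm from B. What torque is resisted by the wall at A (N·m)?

Compatibility: T_A·a/J_AC = T_B·b/J_CB with T_A + T_B = T₀.
J_AC = 8.61×10^-8 m⁴, J_CB = 3.78×10^-7 m⁴, so T_A = T₀·(J_AC/a)/((J_AC/a)+(J_CB/b)) = 64.61 N·m, T_B = 185.4 N·m.

64.6 N·m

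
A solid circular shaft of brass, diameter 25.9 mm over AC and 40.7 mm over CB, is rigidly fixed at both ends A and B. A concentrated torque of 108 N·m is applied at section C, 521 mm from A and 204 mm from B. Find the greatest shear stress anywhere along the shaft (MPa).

Compatibility: T_A·a/J_AC = T_B·b/J_CB with T_A + T_B = T₀.
J_AC = 4.42×10^-8 m⁴, J_CB = 2.69×10^-7 m⁴, so T_A = T₀·(J_AC/a)/((J_AC/a)+(J_CB/b)) = 6.516 N·m, T_B = 101.5 N·m.
τ in each portion: τ_AC = 1.91×10^6 Pa, τ_CB = 7.67×10^6 Pa; maximum is in CB.
τ_max = T_CB·r/J = 101.5·0.0204/2.69×10^-7 = 7.666×10^6 Pa.

7.67 MPa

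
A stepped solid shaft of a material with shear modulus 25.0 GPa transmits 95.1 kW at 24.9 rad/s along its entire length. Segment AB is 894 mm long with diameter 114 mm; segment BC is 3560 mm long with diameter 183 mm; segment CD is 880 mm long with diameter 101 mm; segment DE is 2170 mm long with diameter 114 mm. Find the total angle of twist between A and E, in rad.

0.0463 rad

ω = 24.9 rad/s, so T = P/ω = 95.1×10³ / 24.90 = 3819 N·m.
J_AB = π(0.114)⁴/32 = 1.66×10^-5 m⁴; J_BC = π(0.183)⁴/32 = 1.10×10^-4 m⁴; J_CD = π(0.101)⁴/32 = 1.02×10^-5 m⁴; J_DE = π(0.114)⁴/32 = 1.66×10^-5 m⁴.
θ = (T/G)·Σ L_i/J_i = (3819/25.0×10⁹)·(0.894/1.66×10^-5 + 3.56/1.10×10^-4 + 0.880/1.02×10^-5 + 2.17/1.66×10^-5) = 0.04633 rad.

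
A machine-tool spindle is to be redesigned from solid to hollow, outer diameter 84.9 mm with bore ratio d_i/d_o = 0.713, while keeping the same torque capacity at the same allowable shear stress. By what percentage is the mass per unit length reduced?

Equal τ_max and T ⇒ the solid shaft needs d_s³ = d_o³(1−k⁴), so d_s = 84.9·(1−0.713⁴)^(1/3) = 76.85 mm.
Area ratio A_h/A_s = d_o²(1−k²)/d_s² = (1−k²)/(1−k⁴)^(2/3) = 0.6001.
Mass saving = 1 − 0.6001 = 40.0 %.

40.0 %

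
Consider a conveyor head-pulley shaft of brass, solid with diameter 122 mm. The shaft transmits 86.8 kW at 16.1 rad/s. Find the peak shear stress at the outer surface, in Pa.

ω = 16.1 rad/s, so T = P/ω = 86.8×10³ / 16.10 = 5391 N·m.
J = πd⁴/32 = π(0.122)⁴/32 = 2.175×10^-5 m⁴.
τ_max = T·r/J = 5391 × 0.0610 / 2.175×10^-5 = 1.512×10^7 Pa.

1.51e7 Pa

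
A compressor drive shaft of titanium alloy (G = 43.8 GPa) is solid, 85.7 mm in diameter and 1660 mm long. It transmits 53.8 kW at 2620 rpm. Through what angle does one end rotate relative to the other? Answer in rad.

0.00140 rad

ω = 2π·2620/60 = 274.4 rad/s, so T = P/ω = 53.8×10³ / 274.4 = 196.1 N·m.
J = πd⁴/32 = π(0.0857)⁴/32 = 5.296×10^-6 m⁴.
θ = T·L/(G·J) = 196.1 × 1.66 / (43.8×10⁹ × 5.296×10^-6) = 1.403×10^-3 rad.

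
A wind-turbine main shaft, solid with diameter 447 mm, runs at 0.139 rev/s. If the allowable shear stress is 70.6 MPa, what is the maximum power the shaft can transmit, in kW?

J = πd⁴/32 = π(0.447)⁴/32 = 3.919×10^-3 m⁴.
T_max = τ_allow·J/r = 7.06×10^7 × 3.919×10^-3 / 0.224 = 1.238e6 N·m.
ω = 2π·0.139 = 0.8734 rad/s, so P_max = T_max·ω = 1.081×10^6 W.

1080 kW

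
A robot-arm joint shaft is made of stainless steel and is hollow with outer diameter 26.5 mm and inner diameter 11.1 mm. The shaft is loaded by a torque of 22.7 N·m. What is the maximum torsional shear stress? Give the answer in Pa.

6.41e6 Pa

J = π(d_o⁴ − d_i⁴)/32 = π(0.0265⁴ − 0.0111⁴)/32 = 4.693×10^-8 m⁴.
τ_max = T·r/J = 22.70 × 0.0132 / 4.693×10^-8 = 6.410×10^6 Pa.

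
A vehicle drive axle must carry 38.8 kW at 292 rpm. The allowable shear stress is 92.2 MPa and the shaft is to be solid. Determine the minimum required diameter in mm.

ω = 2π·292/60 = 30.58 rad/s, so T = P/ω = 38.8×10³ / 30.58 = 1269 N·m.
For a solid shaft τ_max = 16T/(πd³), so d = (16T/(π τ_allow))^(1/3) = (16·1269/(π·9.22×10^7))^(1/3) = 0.04123 m.

41.2 mm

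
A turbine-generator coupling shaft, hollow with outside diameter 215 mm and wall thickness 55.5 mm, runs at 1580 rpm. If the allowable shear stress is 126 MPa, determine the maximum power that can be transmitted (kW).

J = π(d_o⁴ − d_i⁴)/32 = π(0.215⁴ − 0.104⁴)/32 = 1.983×10^-4 m⁴.
T_max = τ_allow·J/r = 1.26×10^8 × 1.983×10^-4 / 0.107 = 232400 N·m.
ω = 2π·1580/60 = 165.5 rad/s, so P_max = T_max·ω = 3.845×10^7 W.

38500 kW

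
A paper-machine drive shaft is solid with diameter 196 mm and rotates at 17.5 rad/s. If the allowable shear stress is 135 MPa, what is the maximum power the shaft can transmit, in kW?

J = πd⁴/32 = π(0.196)⁴/32 = 1.449×10^-4 m⁴.
T_max = τ_allow·J/r = 1.35×10^8 × 1.449×10^-4 / 0.0980 = 199600 N·m.
ω = 17.5 rad/s, so P_max = T_max·ω = 3.493×10^6 W.

3490 kW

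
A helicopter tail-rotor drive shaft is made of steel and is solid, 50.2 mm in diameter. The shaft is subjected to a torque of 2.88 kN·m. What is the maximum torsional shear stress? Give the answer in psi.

16800 psi

J = πd⁴/32 = π(0.0502)⁴/32 = 6.235×10^-7 m⁴.
τ_max = T·r/J = 2880 × 0.0251 / 6.235×10^-7 = 1.159×10^8 Pa.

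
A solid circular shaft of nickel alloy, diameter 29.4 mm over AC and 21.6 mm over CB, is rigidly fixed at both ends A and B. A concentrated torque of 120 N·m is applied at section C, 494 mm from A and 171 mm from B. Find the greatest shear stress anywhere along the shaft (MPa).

27.7 MPa

Compatibility: T_A·a/J_AC = T_B·b/J_CB with T_A + T_B = T₀.
J_AC = 7.33×10^-8 m⁴, J_CB = 2.14×10^-8 m⁴, so T_A = T₀·(J_AC/a)/((J_AC/a)+(J_CB/b)) = 65.16 N·m, T_B = 54.84 N·m.
τ in each portion: τ_AC = 1.31×10^7 Pa, τ_CB = 2.77×10^7 Pa; maximum is in CB.
τ_max = T_CB·r/J = 54.84·0.0108/2.14×10^-8 = 2.772×10^7 Pa.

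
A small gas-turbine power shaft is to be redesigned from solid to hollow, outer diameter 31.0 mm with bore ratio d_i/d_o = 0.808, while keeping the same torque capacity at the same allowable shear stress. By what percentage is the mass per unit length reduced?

49.7 %

Equal τ_max and T ⇒ the solid shaft needs d_s³ = d_o³(1−k⁴), so d_s = 31.0·(1−0.808⁴)^(1/3) = 25.76 mm.
Area ratio A_h/A_s = d_o²(1−k²)/d_s² = (1−k²)/(1−k⁴)^(2/3) = 0.5027.
Mass saving = 1 − 0.5027 = 49.7 %.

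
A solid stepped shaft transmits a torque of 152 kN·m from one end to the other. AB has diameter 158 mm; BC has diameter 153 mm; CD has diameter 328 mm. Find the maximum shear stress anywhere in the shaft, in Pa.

Under the same torque, τ_max = 16T/(πd³) is largest where d is smallest — segment BC (d = 153 mm).
τ_max = 16·152000/(π·(0.153)³) = 2.161×10^8 Pa.

2.16e8 Pa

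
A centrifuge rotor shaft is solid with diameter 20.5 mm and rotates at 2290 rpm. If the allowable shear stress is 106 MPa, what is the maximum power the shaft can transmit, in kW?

43.0 kW

J = πd⁴/32 = π(0.0205)⁴/32 = 1.734×10^-8 m⁴.
T_max = τ_allow·J/r = 1.06×10^8 × 1.734×10^-8 / 0.0103 = 179.3 N·m.
ω = 2π·2290/60 = 239.8 rad/s, so P_max = T_max·ω = 4.300×10^4 W.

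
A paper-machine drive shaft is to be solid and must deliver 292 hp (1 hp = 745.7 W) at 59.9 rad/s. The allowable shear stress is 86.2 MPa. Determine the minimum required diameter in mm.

59.9 mm

ω = 59.9 rad/s, so T = P/ω = 292×745.7 / 59.90 = 3635 N·m.
For a solid shaft τ_max = 16T/(πd³), so d = (16T/(π τ_allow))^(1/3) = (16·3635/(π·8.62×10^7))^(1/3) = 0.05989 m.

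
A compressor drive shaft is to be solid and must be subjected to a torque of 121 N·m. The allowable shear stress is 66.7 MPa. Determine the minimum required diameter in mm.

For a solid shaft τ_max = 16T/(πd³), so d = (16T/(π τ_allow))^(1/3) = (16·121.0/(π·6.67×10^7))^(1/3) = 0.02098 m.

21.0 mm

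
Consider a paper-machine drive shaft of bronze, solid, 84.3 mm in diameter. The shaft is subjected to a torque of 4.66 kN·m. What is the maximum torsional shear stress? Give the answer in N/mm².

39.6 N/mm²

J = πd⁴/32 = π(0.0843)⁴/32 = 4.958×10^-6 m⁴.
τ_max = T·r/J = 4660 × 0.0421 / 4.958×10^-6 = 3.962×10^7 Pa.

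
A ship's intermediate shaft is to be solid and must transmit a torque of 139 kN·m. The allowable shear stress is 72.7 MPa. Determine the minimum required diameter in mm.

214 mm

For a solid shaft τ_max = 16T/(πd³), so d = (16T/(π τ_allow))^(1/3) = (16·139000/(π·7.27×10^7))^(1/3) = 0.2135 m.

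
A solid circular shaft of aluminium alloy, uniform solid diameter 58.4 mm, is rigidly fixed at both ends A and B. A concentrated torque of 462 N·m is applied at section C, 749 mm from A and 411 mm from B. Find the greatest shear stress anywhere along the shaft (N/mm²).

With uniform GJ and both ends fixed, compatibility θ_AC = θ_CB gives T_A·a = T_B·b, together with T_A + T_B = T₀.
T_A = T₀·b/(a+b) = 462.0·411/1160 = 163.7 N·m; T_B = 298.3 N·m.
τ in each portion: τ_AC = 4.19×10^6 Pa, τ_CB = 7.63×10^6 Pa; maximum is in CB.
τ_max = T_CB·r/J = 298.3·0.0292/1.14×10^-6 = 7.628×10^6 Pa.

7.63 N/mm²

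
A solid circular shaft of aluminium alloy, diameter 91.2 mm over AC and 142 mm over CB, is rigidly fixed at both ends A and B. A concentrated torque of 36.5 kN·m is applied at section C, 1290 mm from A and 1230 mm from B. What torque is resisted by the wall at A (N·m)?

5090 N·m

Compatibility: T_A·a/J_AC = T_B·b/J_CB with T_A + T_B = T₀.
J_AC = 6.79×10^-6 m⁴, J_CB = 3.99×10^-5 m⁴, so T_A = T₀·(J_AC/a)/((J_AC/a)+(J_CB/b)) = 5095 N·m, T_B = 31410 N·m.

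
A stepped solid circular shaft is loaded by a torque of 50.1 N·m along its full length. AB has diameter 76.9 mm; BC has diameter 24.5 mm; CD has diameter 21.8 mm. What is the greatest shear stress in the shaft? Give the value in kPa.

24600 kPa

Under the same torque, τ_max = 16T/(πd³) is largest where d is smallest — segment CD (d = 21.8 mm).
τ_max = 16·50.10/(π·(0.0218)³) = 2.463×10^7 Pa.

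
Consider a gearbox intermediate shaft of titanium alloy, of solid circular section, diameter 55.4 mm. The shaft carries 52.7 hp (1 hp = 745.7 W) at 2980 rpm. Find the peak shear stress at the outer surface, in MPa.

3.77 MPa

ω = 2π·2980/60 = 312.1 rad/s, so T = P/ω = 52.7×745.7 / 312.1 = 125.9 N·m.
J = πd⁴/32 = π(0.0554)⁴/32 = 9.248×10^-7 m⁴.
τ_max = T·r/J = 125.9 × 0.0277 / 9.248×10^-7 = 3.772×10^6 Pa.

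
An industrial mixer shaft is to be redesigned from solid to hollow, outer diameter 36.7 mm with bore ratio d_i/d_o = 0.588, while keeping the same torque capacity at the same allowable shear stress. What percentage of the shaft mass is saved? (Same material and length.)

28.8 %

Equal τ_max and T ⇒ the solid shaft needs d_s³ = d_o³(1−k⁴), so d_s = 36.7·(1−0.588⁴)^(1/3) = 35.18 mm.
Area ratio A_h/A_s = d_o²(1−k²)/d_s² = (1−k²)/(1−k⁴)^(2/3) = 0.7122.
Mass saving = 1 − 0.7122 = 28.8 %.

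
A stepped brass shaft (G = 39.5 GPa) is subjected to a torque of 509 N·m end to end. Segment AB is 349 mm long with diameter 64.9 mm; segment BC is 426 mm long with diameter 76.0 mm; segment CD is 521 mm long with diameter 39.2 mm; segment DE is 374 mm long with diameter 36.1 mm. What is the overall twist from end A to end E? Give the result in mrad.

J_AB = π(0.0649)⁴/32 = 1.74×10^-6 m⁴; J_BC = π(0.0760)⁴/32 = 3.28×10^-6 m⁴; J_CD = π(0.0392)⁴/32 = 2.32×10^-7 m⁴; J_DE = π(0.0361)⁴/32 = 1.67×10^-7 m⁴.
θ = (T/G)·Σ L_i/J_i = (509.0/39.5×10⁹)·(0.349/1.74×10^-6 + 0.426/3.28×10^-6 + 0.521/2.32×10^-7 + 0.374/1.67×10^-7) = 0.06212 rad.

62.1 mrad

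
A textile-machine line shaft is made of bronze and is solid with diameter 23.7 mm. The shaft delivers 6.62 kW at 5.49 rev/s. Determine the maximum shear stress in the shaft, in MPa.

73.4 MPa

ω = 2π·5.49 = 34.49 rad/s, so T = P/ω = 6.62×10³ / 34.49 = 191.9 N·m.
J = πd⁴/32 = π(0.0237)⁴/32 = 3.097×10^-8 m⁴.
τ_max = T·r/J = 191.9 × 0.0118 / 3.097×10^-8 = 7.342×10^7 Pa.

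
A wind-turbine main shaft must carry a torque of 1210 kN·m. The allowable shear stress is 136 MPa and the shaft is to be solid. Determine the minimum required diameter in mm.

357 mm

For a solid shaft τ_max = 16T/(πd³), so d = (16T/(π τ_allow))^(1/3) = (16·1.210e6/(π·1.36×10^8))^(1/3) = 0.3565 m.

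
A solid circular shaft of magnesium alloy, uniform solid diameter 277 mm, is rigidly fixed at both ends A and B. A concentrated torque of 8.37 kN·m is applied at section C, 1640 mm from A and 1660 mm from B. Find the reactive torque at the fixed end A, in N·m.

4210 N·m

With uniform GJ and both ends fixed, compatibility θ_AC = θ_CB gives T_A·a = T_B·b, together with T_A + T_B = T₀.
T_A = T₀·b/(a+b) = 8370·1660/3300 = 4210 N·m; T_B = 4160 N·m.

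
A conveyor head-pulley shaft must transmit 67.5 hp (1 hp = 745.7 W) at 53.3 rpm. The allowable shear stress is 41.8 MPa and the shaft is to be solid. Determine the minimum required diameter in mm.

103 mm

ω = 2π·53.3/60 = 5.582 rad/s, so T = P/ω = 67.5×745.7 / 5.582 = 9018 N·m.
For a solid shaft τ_max = 16T/(πd³), so d = (16T/(π τ_allow))^(1/3) = (16·9018/(π·4.18×10^7))^(1/3) = 0.1032 m.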